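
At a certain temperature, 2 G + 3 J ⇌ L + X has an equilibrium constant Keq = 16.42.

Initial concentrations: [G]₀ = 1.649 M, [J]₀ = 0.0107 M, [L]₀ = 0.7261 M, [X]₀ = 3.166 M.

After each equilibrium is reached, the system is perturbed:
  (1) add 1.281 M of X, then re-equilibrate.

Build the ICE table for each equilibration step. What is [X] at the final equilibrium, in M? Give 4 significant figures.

Q₀ = 6.9010e+05 vs Keq = 16.42 ⇒ Q>K, reverse
Step 1:
                    G           J           L           X
  I             1.649      0.0107      0.7261       3.166
  C            0.2081      0.3121      -0.104      -0.104
  E             1.857      0.3228      0.6221       3.062
  solve Keq expr → x = -0.104; check Q = 16.42
Then add 1.281 M of X.
Step 2:
                    G           J           L           X
  I             1.857      0.3228      0.6221       4.343
  C           0.02293     0.03439    -0.01146    -0.01146
  E              1.88      0.3572      0.6106       4.332
  solve Keq expr → x = -0.01146; check Q = 16.42

[X]_eq = 4.332 M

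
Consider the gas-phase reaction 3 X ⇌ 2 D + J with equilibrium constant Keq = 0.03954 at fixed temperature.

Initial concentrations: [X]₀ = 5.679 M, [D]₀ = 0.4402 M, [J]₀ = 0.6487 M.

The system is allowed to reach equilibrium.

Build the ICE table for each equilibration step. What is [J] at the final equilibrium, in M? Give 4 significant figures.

[J]_eq = 1.182 M

Q₀ = 6.8632e-04 vs Keq = 0.03954 ⇒ Q<K, forward
Step 1:
                   X          D          J
  Initial      5.679     0.4402     0.6487
  Change        -1.6      1.067     0.5333
  Equil        4.079      1.507      1.182
  solve Keq expr → x = 0.5333; check Q = 0.03954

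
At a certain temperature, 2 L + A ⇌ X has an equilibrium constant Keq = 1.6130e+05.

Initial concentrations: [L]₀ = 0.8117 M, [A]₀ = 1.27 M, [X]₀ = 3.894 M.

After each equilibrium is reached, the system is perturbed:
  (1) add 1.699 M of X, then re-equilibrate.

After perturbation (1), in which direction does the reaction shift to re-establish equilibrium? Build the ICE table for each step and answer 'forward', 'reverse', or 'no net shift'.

Direction: reverse

Q₀ = 4.654 vs Keq = 1.6130e+05 ⇒ Q<K, forward
Step 1:
                  L         A         X
  I          0.8117      1.27     3.894
  C         -0.8062   -0.4031    0.4031
  E        0.005543    0.8669     4.297
  solve Keq expr → x = 0.4031; check Q = 1.6130e+05
Then add 1.699 M of X.
Step 2:
                  L         A         X
  I        0.005543    0.8669     5.996
  C        0.001003 5.0133e-04 -5.0133e-04
  E        0.006546    0.8674     5.996
  solve Keq expr → x = -5.0133e-04; check Q = 1.6130e+05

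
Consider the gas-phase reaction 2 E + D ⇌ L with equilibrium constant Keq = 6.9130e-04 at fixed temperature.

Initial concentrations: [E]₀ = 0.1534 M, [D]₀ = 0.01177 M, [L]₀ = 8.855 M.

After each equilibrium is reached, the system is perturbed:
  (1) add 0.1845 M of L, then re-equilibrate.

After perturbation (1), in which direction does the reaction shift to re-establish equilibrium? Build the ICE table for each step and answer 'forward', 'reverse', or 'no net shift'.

Direction: reverse

Q₀ = 3.1971e+04 vs Keq = 6.9130e-04 ⇒ Q>K, reverse
Step 1:
                   E          D          L
  init        0.1534    0.01177      8.855
  Δ            15.22       7.61      -7.61
  eq           15.37      7.622      1.245
  solve Keq expr → x = -7.61; check Q = 6.9130e-04
Then add 0.1845 M of L.
Step 2:
                   E          D          L
  init         15.37      7.622       1.43
  Δ           0.2468     0.1234    -0.1234
  eq           15.62      7.745      1.306
  solve Keq expr → x = -0.1234; check Q = 6.9130e-04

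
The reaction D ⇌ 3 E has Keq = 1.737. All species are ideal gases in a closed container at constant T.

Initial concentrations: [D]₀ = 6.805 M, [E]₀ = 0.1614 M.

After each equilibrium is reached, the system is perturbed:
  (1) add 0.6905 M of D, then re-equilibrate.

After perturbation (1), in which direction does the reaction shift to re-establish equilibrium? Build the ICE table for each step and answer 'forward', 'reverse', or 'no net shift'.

Direction: forward

Q₀ = 6.1785e-04 vs Keq = 1.737 ⇒ Q<K, forward
Step 1:
                   D          E
  init         6.805     0.1614
  Δ          -0.6794      2.038
  eq           6.126      2.199
  solve Keq expr → x = 0.6794; check Q = 1.737
Then add 0.6905 M of D.
Step 2:
                   D          E
  init         6.816      2.199
  Δ         -0.02562    0.07686
  eq           6.791      2.276
  solve Keq expr → x = 0.02562; check Q = 1.737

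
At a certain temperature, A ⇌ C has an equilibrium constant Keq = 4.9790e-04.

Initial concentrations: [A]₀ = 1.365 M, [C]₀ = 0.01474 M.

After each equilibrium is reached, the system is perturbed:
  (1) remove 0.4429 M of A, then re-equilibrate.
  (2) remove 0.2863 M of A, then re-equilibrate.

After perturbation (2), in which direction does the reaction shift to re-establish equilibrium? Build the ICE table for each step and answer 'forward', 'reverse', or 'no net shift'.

Direction: reverse

Q₀ = 0.0108 vs Keq = 4.9790e-04 ⇒ Q>K, reverse
Step 1:
                   A          C
  init         1.365    0.01474
  Δ          0.01405   -0.01405
  eq           1.379 6.8663e-04
  solve Keq expr → x = -0.01405; check Q = 4.9790e-04
Then remove 0.4429 M of A.
Step 2:
                   A          C
  init        0.9362 6.8663e-04
  Δ       2.2041e-04 -2.2041e-04
  eq          0.9364 4.6622e-04
  solve Keq expr → x = -2.2041e-04; check Q = 4.9790e-04
Then remove 0.2863 M of A.
Step 3:
                   A          C
  init        0.6501 4.6622e-04
  Δ       1.4248e-04 -1.4248e-04
  eq          0.6502 3.2374e-04
  solve Keq expr → x = -1.4248e-04; check Q = 4.9790e-04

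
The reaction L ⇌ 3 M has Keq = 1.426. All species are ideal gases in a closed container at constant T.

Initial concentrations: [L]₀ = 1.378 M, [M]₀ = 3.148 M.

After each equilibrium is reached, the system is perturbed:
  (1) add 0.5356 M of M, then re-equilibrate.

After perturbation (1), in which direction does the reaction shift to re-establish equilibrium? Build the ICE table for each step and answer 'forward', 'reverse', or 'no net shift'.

Q₀ = 22.64 vs Keq = 1.426 ⇒ Q>K, reverse
Step 1:
                  L         M
  init        1.378     3.148
  Δ            0.58     -1.74
  eq          1.958     1.408
  solve Keq expr → x = -0.58; check Q = 1.426
Then add 0.5356 M of M.
Step 2:
                  L         M
  init        1.958     1.944
  Δ          0.1657    -0.497
  eq          2.124     1.447
  solve Keq expr → x = -0.1657; check Q = 1.426

Direction: reverse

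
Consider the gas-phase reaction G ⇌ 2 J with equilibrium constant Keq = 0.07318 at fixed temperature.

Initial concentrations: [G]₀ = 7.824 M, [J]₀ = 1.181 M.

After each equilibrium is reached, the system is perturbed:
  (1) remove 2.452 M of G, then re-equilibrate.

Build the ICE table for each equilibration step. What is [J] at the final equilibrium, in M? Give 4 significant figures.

[J]_eq = 0.6425 M

Q₀ = 0.1783 vs Keq = 0.07318 ⇒ Q>K, reverse
Step 1:
                  G         J
  I           7.824     1.181
  C          0.2072   -0.4144
  E           8.031    0.7666
  solve Keq expr → x = -0.2072; check Q = 0.07318
Then remove 2.452 M of G.
Step 2:
                  G         J
  I           5.579    0.7666
  C         0.06206   -0.1241
  E           5.641    0.6425
  solve Keq expr → x = -0.06206; check Q = 0.07318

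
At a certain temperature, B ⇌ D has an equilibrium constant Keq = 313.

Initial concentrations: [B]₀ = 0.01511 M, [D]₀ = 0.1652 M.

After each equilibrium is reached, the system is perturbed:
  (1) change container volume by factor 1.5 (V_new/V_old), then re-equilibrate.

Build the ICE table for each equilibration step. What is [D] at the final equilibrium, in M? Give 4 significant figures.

[D]_eq = 0.1198 M

Q₀ = 10.93 vs Keq = 313 ⇒ Q<K, forward
Step 1:
                    B           D
  init        0.01511      0.1652
  Δ          -0.01454     0.01454
  eq       5.7424e-04      0.1797
  solve Keq expr → x = 0.01454; check Q = 313
Then change container volume by factor 1.5 (V_new/V_old).
Step 2:
                    B           D
  init     3.8282e-04      0.1198
  Δ                 0           0
  eq       3.8282e-04      0.1198
  solve Keq expr → x = 0; check Q = 313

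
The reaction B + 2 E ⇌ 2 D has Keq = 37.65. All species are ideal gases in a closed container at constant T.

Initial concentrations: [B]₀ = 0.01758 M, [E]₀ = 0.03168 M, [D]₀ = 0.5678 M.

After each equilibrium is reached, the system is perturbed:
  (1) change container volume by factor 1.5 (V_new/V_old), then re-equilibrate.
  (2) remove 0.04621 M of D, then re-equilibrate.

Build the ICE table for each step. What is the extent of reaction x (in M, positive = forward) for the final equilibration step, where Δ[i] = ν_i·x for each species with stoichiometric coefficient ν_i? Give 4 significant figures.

x = 0.006678 M

Q₀ = 1.8273e+04 vs Keq = 37.65 ⇒ Q>K, reverse
Step 1:
                   B          E          D
  I          0.01758    0.03168     0.5678
  C          0.08518     0.1704    -0.1704
  E           0.1028      0.202     0.3974
  solve Keq expr → x = -0.08518; check Q = 37.65
Then change container volume by factor 1.5 (V_new/V_old).
Step 2:
                   B          E          D
  I          0.06851     0.1347      0.265
  C         0.007033    0.01407   -0.01407
  E          0.07554     0.1488     0.2509
  solve Keq expr → x = -0.007033; check Q = 37.65
Then remove 0.04621 M of D.
Step 3:
                   B          E          D
  I          0.07554     0.1488     0.2047
  C        -0.006678   -0.01336    0.01336
  E          0.06886     0.1354      0.218
  solve Keq expr → x = 0.006678; check Q = 37.65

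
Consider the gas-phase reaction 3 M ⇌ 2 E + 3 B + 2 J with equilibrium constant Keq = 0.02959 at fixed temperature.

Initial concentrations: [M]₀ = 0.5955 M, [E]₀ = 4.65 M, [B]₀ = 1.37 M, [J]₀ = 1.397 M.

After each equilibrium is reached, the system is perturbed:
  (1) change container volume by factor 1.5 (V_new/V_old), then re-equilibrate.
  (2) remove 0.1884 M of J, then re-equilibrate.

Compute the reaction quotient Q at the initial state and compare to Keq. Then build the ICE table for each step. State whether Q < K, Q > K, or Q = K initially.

Q₀ = 513.8 vs Keq = 0.02959 ⇒ Q>K, reverse
Step 1:
                  M         E         B         J
  init       0.5955      4.65      1.37     1.397
  Δ           1.095   -0.7298    -1.095   -0.7298
  eq           1.69      3.92    0.2754    0.6672
  solve Keq expr → x = -0.3649; check Q = 0.02959
Then change container volume by factor 1.5 (V_new/V_old).
Step 2:
                  M         E         B         J
  init        1.127     2.613    0.1836    0.4448
  Δ        -0.08282   0.05521   0.08282   0.05521
  eq          1.044     2.669    0.2664       0.5
  solve Keq expr → x = 0.02761; check Q = 0.02959
Then remove 0.1884 M of J.
Step 3:
                  M         E         B         J
  init        1.044     2.669    0.2664    0.3116
  Δ        -0.05323   0.03549   0.05323   0.03549
  eq         0.9907     2.704    0.3196    0.3471
  solve Keq expr → x = 0.01774; check Q = 0.02959

Q₀ = 513.8; Q > K (proceeds reverse)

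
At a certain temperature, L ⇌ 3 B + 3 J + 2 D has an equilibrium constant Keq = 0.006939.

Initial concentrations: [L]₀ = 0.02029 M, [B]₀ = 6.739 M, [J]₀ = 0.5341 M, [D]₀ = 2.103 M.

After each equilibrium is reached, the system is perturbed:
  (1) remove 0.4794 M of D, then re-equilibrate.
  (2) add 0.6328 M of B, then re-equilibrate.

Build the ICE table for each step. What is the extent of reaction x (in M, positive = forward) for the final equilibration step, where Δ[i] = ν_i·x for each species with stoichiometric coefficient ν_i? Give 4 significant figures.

x = -4.5686e-04 M

Q₀ = 1.0164e+04 vs Keq = 0.006939 ⇒ Q>K, reverse
Step 1:
                    L           B           J           D
  I           0.02029       6.739      0.5341       2.103
  C             0.174     -0.5219     -0.5219     -0.3479
  E            0.1943       6.217     0.01221       1.755
  solve Keq expr → x = -0.174; check Q = 0.006939
Then remove 0.4794 M of D.
Step 2:
                    L           B           J           D
  I            0.1943       6.217     0.01221       1.276
  C       -9.4922e-04    0.002848    0.002848    0.001898
  E            0.1933        6.22     0.01506       1.278
  solve Keq expr → x = 9.4922e-04; check Q = 0.006939
Then add 0.6328 M of B.
Step 3:
                    L           B           J           D
  I            0.1933       6.853     0.01506       1.278
  C        4.5686e-04   -0.001371   -0.001371 -9.1372e-04
  E            0.1938       6.851     0.01369       1.277
  solve Keq expr → x = -4.5686e-04; check Q = 0.006939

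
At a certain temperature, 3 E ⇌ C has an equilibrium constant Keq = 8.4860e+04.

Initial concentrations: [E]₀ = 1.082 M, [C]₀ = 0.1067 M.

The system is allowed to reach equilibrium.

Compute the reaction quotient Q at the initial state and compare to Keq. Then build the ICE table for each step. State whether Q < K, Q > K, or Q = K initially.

Q₀ = 0.08423 vs Keq = 8.4860e+04 ⇒ Q<K, forward
Step 1:
                    E           C
  init          1.082      0.1067
  Δ            -1.064      0.3548
  eq          0.01759      0.4615
  solve Keq expr → x = 0.3548; check Q = 8.4860e+04

Q₀ = 0.08423; Q < K (proceeds forward)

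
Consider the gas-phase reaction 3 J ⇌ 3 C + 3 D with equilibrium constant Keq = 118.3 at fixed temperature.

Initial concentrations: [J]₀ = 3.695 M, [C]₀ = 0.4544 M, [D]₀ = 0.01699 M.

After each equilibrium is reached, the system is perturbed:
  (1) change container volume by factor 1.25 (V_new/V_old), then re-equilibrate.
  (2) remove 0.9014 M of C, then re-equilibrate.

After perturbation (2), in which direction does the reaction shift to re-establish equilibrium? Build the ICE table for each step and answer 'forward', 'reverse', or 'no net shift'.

Q₀ = 9.1212e-09 vs Keq = 118.3 ⇒ Q<K, forward
Step 1:
                    J           C           D
  init          3.695      0.4544     0.01699
  Δ            -2.346       2.346       2.346
  eq            1.349       2.801       2.363
  solve Keq expr → x = 0.7822; check Q = 118.3
Then change container volume by factor 1.25 (V_new/V_old).
Step 2:
                    J           C           D
  init          1.079       2.241       1.891
  Δ           -0.1157      0.1157      0.1157
  eq           0.9631       2.356       2.006
  solve Keq expr → x = 0.03856; check Q = 118.3
Then remove 0.9014 M of C.
Step 3:
                    J           C           D
  init         0.9631       1.455       2.006
  Δ           -0.2108      0.2108      0.2108
  eq           0.7524       1.666       2.217
  solve Keq expr → x = 0.07026; check Q = 118.3

Direction: forward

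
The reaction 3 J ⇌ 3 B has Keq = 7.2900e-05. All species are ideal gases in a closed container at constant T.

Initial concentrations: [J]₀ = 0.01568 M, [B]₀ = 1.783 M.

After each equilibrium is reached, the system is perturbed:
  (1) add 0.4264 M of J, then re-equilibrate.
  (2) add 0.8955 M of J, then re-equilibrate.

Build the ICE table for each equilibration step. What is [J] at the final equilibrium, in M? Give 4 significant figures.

[J]_eq = 2.995 M

Q₀ = 1.4703e+06 vs Keq = 7.2900e-05 ⇒ Q>K, reverse
Step 1:
                  J         B
  Initial   0.01568     1.783
  Change      1.711    -1.711
  Equil       1.727   0.07213
  solve Keq expr → x = -0.5703; check Q = 7.2900e-05
Then add 0.4264 M of J.
Step 2:
                  J         B
  Initial     2.153   0.07213
  Change    -0.0171    0.0171
  Equil       2.136   0.08922
  solve Keq expr → x = 0.005699; check Q = 7.2900e-05
Then add 0.8955 M of J.
Step 3:
                  J         B
  Initial     3.031   0.08922
  Change   -0.03591   0.03591
  Equil       2.995    0.1251
  solve Keq expr → x = 0.01197; check Q = 7.2900e-05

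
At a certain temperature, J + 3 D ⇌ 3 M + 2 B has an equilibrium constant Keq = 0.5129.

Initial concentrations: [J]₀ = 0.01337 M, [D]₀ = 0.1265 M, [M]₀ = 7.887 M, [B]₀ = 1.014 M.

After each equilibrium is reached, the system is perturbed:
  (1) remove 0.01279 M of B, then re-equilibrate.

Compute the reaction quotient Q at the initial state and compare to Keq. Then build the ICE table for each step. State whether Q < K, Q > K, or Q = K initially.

Q₀ = 1.8638e+07 vs Keq = 0.5129 ⇒ Q>K, reverse
Step 1:
                  J         D         M         B
  Initial   0.01337    0.1265     7.887     1.014
  Change     0.4773     1.432    -1.432   -0.9545
  Equil      0.4906     1.558     6.455   0.05949
  solve Keq expr → x = -0.4773; check Q = 0.5129
Then remove 0.01279 M of B.
Step 2:
                  J         D         M         B
  Initial    0.4906     1.558     6.455    0.0467
  Change   -0.00563  -0.01689   0.01689   0.01126
  Equil       0.485     1.541     6.472   0.05797
  solve Keq expr → x = 0.00563; check Q = 0.5129

Q₀ = 1.8638e+07; Q > K (proceeds reverse)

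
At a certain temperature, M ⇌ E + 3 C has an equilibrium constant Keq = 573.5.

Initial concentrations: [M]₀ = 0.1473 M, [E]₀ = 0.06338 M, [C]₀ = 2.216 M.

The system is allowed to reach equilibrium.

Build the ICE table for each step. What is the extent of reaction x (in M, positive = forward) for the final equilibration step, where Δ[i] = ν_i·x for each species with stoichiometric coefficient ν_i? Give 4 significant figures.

x = 0.1408 M

Q₀ = 4.682 vs Keq = 573.5 ⇒ Q<K, forward
Step 1:
                   M          E          C
  init        0.1473    0.06338      2.216
  Δ          -0.1408     0.1408     0.4223
  eq        0.006537     0.2041      2.638
  solve Keq expr → x = 0.1408; check Q = 573.5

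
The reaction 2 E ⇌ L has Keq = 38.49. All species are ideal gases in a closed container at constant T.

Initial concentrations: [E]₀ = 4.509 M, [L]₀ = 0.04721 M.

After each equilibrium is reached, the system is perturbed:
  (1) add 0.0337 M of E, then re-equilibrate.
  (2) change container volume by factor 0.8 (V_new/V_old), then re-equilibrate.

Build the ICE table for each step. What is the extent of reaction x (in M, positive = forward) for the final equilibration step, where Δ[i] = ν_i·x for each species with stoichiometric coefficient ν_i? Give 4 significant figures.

x = 0.0154 M

Q₀ = 0.002322 vs Keq = 38.49 ⇒ Q<K, forward
Step 1:
                   E          L
  init         4.509    0.04721
  Δ           -4.271      2.135
  eq          0.2381      2.183
  solve Keq expr → x = 2.135; check Q = 38.49
Then add 0.0337 M of E.
Step 2:
                   E          L
  init        0.2718      2.183
  Δ         -0.03281     0.0164
  eq           0.239      2.199
  solve Keq expr → x = 0.0164; check Q = 38.49
Then change container volume by factor 0.8 (V_new/V_old).
Step 3:
                   E          L
  init        0.2988      2.749
  Δ          -0.0308     0.0154
  eq           0.268      2.764
  solve Keq expr → x = 0.0154; check Q = 38.49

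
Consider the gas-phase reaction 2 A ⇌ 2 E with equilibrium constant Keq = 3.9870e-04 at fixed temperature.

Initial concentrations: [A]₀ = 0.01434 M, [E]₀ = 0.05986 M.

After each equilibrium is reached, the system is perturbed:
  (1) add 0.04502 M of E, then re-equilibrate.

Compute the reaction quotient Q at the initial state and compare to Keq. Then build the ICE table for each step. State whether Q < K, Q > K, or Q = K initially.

Q₀ = 17.43; Q > K (proceeds reverse)

Q₀ = 17.43 vs Keq = 3.9870e-04 ⇒ Q>K, reverse
Step 1:
                   A          E
  Initial    0.01434    0.05986
  Change     0.05841   -0.05841
  Equil      0.07275   0.001453
  solve Keq expr → x = -0.0292; check Q = 3.9870e-04
Then add 0.04502 M of E.
Step 2:
                   A          E
  Initial    0.07275    0.04647
  Change     0.04414   -0.04414
  Equil       0.1169   0.002334
  solve Keq expr → x = -0.02207; check Q = 3.9870e-04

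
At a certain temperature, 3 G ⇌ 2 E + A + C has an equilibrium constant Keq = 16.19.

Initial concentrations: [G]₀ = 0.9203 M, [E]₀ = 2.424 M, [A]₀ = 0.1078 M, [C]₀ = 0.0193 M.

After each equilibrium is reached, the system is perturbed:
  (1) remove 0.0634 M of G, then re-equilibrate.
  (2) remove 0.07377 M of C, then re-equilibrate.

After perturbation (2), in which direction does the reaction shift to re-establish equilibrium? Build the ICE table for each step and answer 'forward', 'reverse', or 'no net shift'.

Q₀ = 0.01568 vs Keq = 16.19 ⇒ Q<K, forward
Step 1:
                    G           E           A           C
  I            0.9203       2.424      0.1078      0.0193
  C           -0.5991      0.3994      0.1997      0.1997
  E            0.3212       2.823      0.3075       0.219
  solve Keq expr → x = 0.1997; check Q = 16.19
Then remove 0.0634 M of G.
Step 2:
                    G           E           A           C
  I            0.2578       2.823      0.3075       0.219
  C           0.04764    -0.03176    -0.01588    -0.01588
  E            0.3055       2.792      0.2916      0.2031
  solve Keq expr → x = -0.01588; check Q = 16.19
Then remove 0.07377 M of C.
Step 3:
                    G           E           A           C
  I            0.3055       2.792      0.2916      0.1293
  C          -0.03126     0.02084     0.01042     0.01042
  E            0.2742       2.812       0.302      0.1398
  solve Keq expr → x = 0.01042; check Q = 16.19

Direction: forward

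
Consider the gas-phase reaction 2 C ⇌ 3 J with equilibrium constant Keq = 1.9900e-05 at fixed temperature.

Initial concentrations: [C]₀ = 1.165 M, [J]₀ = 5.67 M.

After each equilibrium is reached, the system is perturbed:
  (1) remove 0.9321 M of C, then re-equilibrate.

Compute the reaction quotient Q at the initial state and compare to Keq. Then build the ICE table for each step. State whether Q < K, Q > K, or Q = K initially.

Q₀ = 134.3 vs Keq = 1.9900e-05 ⇒ Q>K, reverse
Step 1:
                  C         J
  Initial     1.165      5.67
  Change      3.728    -5.592
  Equil       4.893    0.0781
  solve Keq expr → x = -1.864; check Q = 1.9900e-05
Then remove 0.9321 M of C.
Step 2:
                  C         J
  Initial     3.961    0.0781
  Change   0.006791  -0.01019
  Equil       3.968   0.06792
  solve Keq expr → x = -0.003395; check Q = 1.9900e-05

Q₀ = 134.3; Q > K (proceeds reverse)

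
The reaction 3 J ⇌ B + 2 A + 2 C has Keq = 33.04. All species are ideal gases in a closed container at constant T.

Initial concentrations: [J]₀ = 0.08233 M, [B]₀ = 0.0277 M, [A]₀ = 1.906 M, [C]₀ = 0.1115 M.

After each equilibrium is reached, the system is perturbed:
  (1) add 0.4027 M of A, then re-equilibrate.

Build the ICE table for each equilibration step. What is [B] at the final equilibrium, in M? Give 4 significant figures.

[B]_eq = 0.03894 M

Q₀ = 2.242 vs Keq = 33.04 ⇒ Q<K, forward
Step 1:
                  J         B         A         C
  init      0.08233    0.0277     1.906    0.1115
  Δ        -0.03824   0.01275   0.02549   0.02549
  eq        0.04409   0.04045     1.931     0.137
  solve Keq expr → x = 0.01275; check Q = 33.04
Then add 0.4027 M of A.
Step 2:
                  J         B         A         C
  init      0.04409   0.04045     2.334     0.137
  Δ        0.004531  -0.00151 -0.003021 -0.003021
  eq        0.04862   0.03894     2.331     0.134
  solve Keq expr → x = -0.00151; check Q = 33.04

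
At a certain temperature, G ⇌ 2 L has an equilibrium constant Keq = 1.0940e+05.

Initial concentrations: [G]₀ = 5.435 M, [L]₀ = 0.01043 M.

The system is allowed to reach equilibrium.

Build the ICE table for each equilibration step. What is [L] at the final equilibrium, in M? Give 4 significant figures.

[L]_eq = 10.88 M

Q₀ = 2.0016e-05 vs Keq = 1.0940e+05 ⇒ Q<K, forward
Step 1:
                    G           L
  I             5.435     0.01043
  C            -5.434       10.87
  E          0.001082       10.88
  solve Keq expr → x = 5.434; check Q = 1.0940e+05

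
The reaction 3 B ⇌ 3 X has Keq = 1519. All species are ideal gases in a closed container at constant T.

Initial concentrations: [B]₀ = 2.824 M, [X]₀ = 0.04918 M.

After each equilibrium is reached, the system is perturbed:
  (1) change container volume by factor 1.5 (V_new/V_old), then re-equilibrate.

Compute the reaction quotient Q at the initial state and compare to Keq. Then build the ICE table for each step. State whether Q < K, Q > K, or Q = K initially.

Q₀ = 5.2817e-06; Q < K (proceeds forward)

Q₀ = 5.2817e-06 vs Keq = 1519 ⇒ Q<K, forward
Step 1:
                   B          X
  I            2.824    0.04918
  C           -2.594      2.594
  E           0.2299      2.643
  solve Keq expr → x = 0.8647; check Q = 1519
Then change container volume by factor 1.5 (V_new/V_old).
Step 2:
                   B          X
  I           0.1533      1.762
  C                0          0
  E           0.1533      1.762
  solve Keq expr → x = 0; check Q = 1519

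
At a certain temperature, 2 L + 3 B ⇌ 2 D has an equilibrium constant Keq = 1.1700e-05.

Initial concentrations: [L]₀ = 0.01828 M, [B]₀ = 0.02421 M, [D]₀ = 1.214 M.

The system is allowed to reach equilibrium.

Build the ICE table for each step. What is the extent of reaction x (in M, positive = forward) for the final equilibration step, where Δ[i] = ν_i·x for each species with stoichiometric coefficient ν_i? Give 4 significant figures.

Q₀ = 3.1081e+08 vs Keq = 1.1700e-05 ⇒ Q>K, reverse
Step 1:
                    L           B           D
  Initial     0.01828     0.02421       1.214
  Change        1.204       1.805      -1.204
  Equil         1.222        1.83     0.01034
  solve Keq expr → x = -0.6018; check Q = 1.1700e-05

x = -0.6018 M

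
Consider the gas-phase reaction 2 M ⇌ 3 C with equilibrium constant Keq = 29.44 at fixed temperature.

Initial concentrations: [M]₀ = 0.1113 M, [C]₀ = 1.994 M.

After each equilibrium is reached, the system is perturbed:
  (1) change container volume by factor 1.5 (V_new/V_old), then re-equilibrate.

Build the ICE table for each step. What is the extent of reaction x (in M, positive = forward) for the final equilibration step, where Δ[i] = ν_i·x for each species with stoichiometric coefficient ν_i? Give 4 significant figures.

x = 0.01593 M

Q₀ = 640 vs Keq = 29.44 ⇒ Q>K, reverse
Step 1:
                    M           C
  Initial      0.1113       1.994
  Change        0.262     -0.3931
  Equil        0.3733       1.601
  solve Keq expr → x = -0.131; check Q = 29.44
Then change container volume by factor 1.5 (V_new/V_old).
Step 2:
                    M           C
  Initial      0.2489       1.067
  Change     -0.03187      0.0478
  Equil         0.217       1.115
  solve Keq expr → x = 0.01593; check Q = 29.44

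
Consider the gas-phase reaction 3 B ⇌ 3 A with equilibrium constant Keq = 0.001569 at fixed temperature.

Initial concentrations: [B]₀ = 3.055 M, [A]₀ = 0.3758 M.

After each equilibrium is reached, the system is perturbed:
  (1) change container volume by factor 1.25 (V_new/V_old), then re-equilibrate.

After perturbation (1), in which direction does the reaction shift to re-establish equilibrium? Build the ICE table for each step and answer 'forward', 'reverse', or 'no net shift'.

Q₀ = 0.001861 vs Keq = 0.001569 ⇒ Q>K, reverse
Step 1:
                   B          A
  I            3.055     0.3758
  C          0.01864   -0.01864
  E            3.074     0.3572
  solve Keq expr → x = -0.006214; check Q = 0.001569
Then change container volume by factor 1.25 (V_new/V_old).
Step 2:
                   B          A
  I            2.459     0.2857
  C                0          0
  E            2.459     0.2857
  solve Keq expr → x = 0; check Q = 0.001569

Direction: no net shift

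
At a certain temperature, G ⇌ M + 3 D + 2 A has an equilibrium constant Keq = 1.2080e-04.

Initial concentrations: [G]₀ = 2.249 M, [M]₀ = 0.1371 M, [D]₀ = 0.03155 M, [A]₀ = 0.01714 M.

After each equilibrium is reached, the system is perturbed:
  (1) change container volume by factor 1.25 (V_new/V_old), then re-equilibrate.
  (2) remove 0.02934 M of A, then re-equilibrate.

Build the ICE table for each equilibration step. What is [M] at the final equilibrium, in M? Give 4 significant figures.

Q₀ = 5.6243e-10 vs Keq = 1.2080e-04 ⇒ Q<K, forward
Step 1:
                   G          M          D          A
  init         2.249     0.1371    0.03155    0.01714
  Δ         -0.09137    0.09137     0.2741     0.1827
  eq           2.158     0.2285     0.3057     0.1999
  solve Keq expr → x = 0.09137; check Q = 1.2080e-04
Then change container volume by factor 1.25 (V_new/V_old).
Step 2:
                   G          M          D          A
  init         1.726     0.1828     0.2445     0.1599
  Δ         -0.01812    0.01812    0.05435    0.03623
  eq           1.708     0.2009     0.2989     0.1961
  solve Keq expr → x = 0.01812; check Q = 1.2080e-04
Then remove 0.02934 M of A.
Step 3:
                   G          M          D          A
  init         1.708     0.2009     0.2989     0.1668
  Δ        -0.005587   0.005587    0.01676    0.01117
  eq           1.702     0.2065     0.3156      0.178
  solve Keq expr → x = 0.005587; check Q = 1.2080e-04

[M]_eq = 0.2065 M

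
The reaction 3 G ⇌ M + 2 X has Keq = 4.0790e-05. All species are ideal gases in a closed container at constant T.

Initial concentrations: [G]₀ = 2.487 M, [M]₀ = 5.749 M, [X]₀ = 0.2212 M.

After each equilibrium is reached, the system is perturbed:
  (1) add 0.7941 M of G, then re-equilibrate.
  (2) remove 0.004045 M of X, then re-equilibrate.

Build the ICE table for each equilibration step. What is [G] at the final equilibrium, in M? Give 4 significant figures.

[G]_eq = 3.58 M

Q₀ = 0.01829 vs Keq = 4.0790e-05 ⇒ Q>K, reverse
Step 1:
                    G           M           X
  init          2.487       5.749      0.2212
  Δ            0.3129     -0.1043     -0.2086
  eq              2.8       5.645     0.01259
  solve Keq expr → x = -0.1043; check Q = 4.0790e-05
Then add 0.7941 M of G.
Step 2:
                    G           M           X
  init          3.594       5.645     0.01259
  Δ         -0.008478    0.002826    0.005652
  eq            3.586       5.648     0.01825
  solve Keq expr → x = 0.002826; check Q = 4.0790e-05
Then remove 0.004045 M of X.
Step 3:
                    G           M           X
  init          3.586       5.648      0.0142
  Δ         -0.005994    0.001998    0.003996
  eq             3.58        5.65      0.0182
  solve Keq expr → x = 0.001998; check Q = 4.0790e-05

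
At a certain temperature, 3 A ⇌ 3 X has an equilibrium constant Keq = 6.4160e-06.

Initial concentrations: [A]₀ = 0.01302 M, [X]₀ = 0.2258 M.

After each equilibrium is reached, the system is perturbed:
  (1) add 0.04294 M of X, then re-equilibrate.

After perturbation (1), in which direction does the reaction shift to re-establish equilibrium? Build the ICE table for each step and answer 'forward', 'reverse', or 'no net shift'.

Q₀ = 5216 vs Keq = 6.4160e-06 ⇒ Q>K, reverse
Step 1:
                   A          X
  Initial    0.01302     0.2258
  Change      0.2214    -0.2214
  Equil       0.2345   0.004357
  solve Keq expr → x = -0.07381; check Q = 6.4160e-06
Then add 0.04294 M of X.
Step 2:
                   A          X
  Initial     0.2345     0.0473
  Change     0.04216   -0.04216
  Equil       0.2766    0.00514
  solve Keq expr → x = -0.01405; check Q = 6.4160e-06

Direction: reverse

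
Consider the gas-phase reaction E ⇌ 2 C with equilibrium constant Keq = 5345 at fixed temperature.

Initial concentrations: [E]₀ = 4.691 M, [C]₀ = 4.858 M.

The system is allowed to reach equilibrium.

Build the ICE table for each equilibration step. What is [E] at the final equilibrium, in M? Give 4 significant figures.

[E]_eq = 0.03754 M

Q₀ = 5.031 vs Keq = 5345 ⇒ Q<K, forward
Step 1:
                   E          C
  init         4.691      4.858
  Δ           -4.653      9.307
  eq         0.03754      14.16
  solve Keq expr → x = 4.653; check Q = 5345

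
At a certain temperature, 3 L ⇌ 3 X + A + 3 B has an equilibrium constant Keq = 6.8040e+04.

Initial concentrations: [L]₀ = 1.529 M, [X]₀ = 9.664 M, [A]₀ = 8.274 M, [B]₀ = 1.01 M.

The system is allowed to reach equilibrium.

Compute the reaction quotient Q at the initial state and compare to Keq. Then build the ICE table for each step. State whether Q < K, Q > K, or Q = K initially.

Q₀ = 2152; Q < K (proceeds forward)

Q₀ = 2152 vs Keq = 6.8040e+04 ⇒ Q<K, forward
Step 1:
                    L           X           A           B
  init          1.529       9.664       8.274        1.01
  Δ           -0.6645      0.6645      0.2215      0.6645
  eq           0.8645       10.33       8.496       1.675
  solve Keq expr → x = 0.2215; check Q = 6.8040e+04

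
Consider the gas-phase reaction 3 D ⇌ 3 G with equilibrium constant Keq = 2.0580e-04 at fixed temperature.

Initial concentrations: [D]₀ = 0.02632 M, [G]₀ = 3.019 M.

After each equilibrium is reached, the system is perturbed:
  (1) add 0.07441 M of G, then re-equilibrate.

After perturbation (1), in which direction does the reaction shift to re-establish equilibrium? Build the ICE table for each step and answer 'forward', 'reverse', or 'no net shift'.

Direction: reverse

Q₀ = 1.5091e+06 vs Keq = 2.0580e-04 ⇒ Q>K, reverse
Step 1:
                    D           G
  init        0.02632       3.019
  Δ             2.849      -2.849
  eq            2.876      0.1698
  solve Keq expr → x = -0.9497; check Q = 2.0580e-04
Then add 0.07441 M of G.
Step 2:
                    D           G
  init          2.876      0.2442
  Δ           0.07026    -0.07026
  eq            2.946      0.1739
  solve Keq expr → x = -0.02342; check Q = 2.0580e-04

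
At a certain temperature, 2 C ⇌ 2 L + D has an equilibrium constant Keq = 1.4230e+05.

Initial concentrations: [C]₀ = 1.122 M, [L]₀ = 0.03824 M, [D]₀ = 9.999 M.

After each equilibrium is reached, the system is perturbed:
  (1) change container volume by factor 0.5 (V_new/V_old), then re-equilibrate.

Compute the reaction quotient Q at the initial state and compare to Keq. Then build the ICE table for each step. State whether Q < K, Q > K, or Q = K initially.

Q₀ = 0.01161; Q < K (proceeds forward)

Q₀ = 0.01161 vs Keq = 1.4230e+05 ⇒ Q<K, forward
Step 1:
                    C           L           D
  I             1.122     0.03824       9.999
  C            -1.112       1.112       0.556
  E          0.009907        1.15       10.56
  solve Keq expr → x = 0.556; check Q = 1.4230e+05
Then change container volume by factor 0.5 (V_new/V_old).
Step 2:
                    C           L           D
  I           0.01981       2.301       21.11
  C          0.008106   -0.008106   -0.004053
  E           0.02792       2.293       21.11
  solve Keq expr → x = -0.004053; check Q = 1.4230e+05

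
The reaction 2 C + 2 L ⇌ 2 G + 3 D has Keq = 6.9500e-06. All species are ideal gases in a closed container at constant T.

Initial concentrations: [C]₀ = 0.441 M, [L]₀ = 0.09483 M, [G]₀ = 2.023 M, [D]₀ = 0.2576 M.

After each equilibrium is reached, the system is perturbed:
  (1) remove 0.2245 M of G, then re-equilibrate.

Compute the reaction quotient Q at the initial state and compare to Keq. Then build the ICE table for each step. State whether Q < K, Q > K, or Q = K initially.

Q₀ = 40; Q > K (proceeds reverse)

Q₀ = 40 vs Keq = 6.9500e-06 ⇒ Q>K, reverse
Step 1:
                  C         L         G         D
  init        0.441   0.09483     2.023    0.2576
  Δ          0.1692    0.1692   -0.1692   -0.2539
  eq         0.6102    0.2641     1.854  0.003745
  solve Keq expr → x = -0.08462; check Q = 6.9500e-06
Then remove 0.2245 M of G.
Step 2:
                  C         L         G         D
  init       0.6102    0.2641     1.629  0.003745
  Δ       -2.2194e-04 -2.2194e-04 2.2194e-04 3.3291e-04
  eq           0.61    0.2638     1.629  0.004078
  solve Keq expr → x = 1.1097e-04; check Q = 6.9500e-06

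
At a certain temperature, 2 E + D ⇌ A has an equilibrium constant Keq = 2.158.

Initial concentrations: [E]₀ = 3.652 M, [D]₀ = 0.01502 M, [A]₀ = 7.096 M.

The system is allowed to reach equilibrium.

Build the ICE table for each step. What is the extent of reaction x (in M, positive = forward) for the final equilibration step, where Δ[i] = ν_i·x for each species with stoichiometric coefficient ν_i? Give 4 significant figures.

x = -0.1833 M

Q₀ = 35.42 vs Keq = 2.158 ⇒ Q>K, reverse
Step 1:
                    E           D           A
  init          3.652     0.01502       7.096
  Δ            0.3667      0.1833     -0.1833
  eq            4.019      0.1983       6.913
  solve Keq expr → x = -0.1833; check Q = 2.158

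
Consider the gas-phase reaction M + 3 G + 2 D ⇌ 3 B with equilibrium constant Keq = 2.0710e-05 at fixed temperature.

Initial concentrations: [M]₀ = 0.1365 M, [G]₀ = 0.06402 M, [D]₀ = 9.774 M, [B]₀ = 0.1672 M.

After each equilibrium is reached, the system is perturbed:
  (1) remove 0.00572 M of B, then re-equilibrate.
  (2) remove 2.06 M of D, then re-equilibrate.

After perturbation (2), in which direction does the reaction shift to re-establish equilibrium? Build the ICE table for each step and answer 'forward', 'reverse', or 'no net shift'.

Q₀ = 1.366 vs Keq = 2.0710e-05 ⇒ Q>K, reverse
Step 1:
                   M          G          D          B
  I           0.1365    0.06402      9.774     0.1672
  C          0.05054     0.1516     0.1011    -0.1516
  E            0.187     0.2156      9.875    0.01559
  solve Keq expr → x = -0.05054; check Q = 2.0710e-05
Then remove 0.00572 M of B.
Step 2:
                   M          G          D          B
  I            0.187     0.2156      9.875   0.009868
  C        -0.001762  -0.005286  -0.003524   0.005286
  E           0.1853     0.2103      9.872    0.01515
  solve Keq expr → x = 0.001762; check Q = 2.0710e-05
Then remove 2.06 M of D.
Step 3:
                   M          G          D          B
  I           0.1853     0.2103      7.812    0.01515
  C       6.8188e-04   0.002046   0.001364  -0.002046
  E            0.186     0.2124      7.813    0.01311
  solve Keq expr → x = -6.8188e-04; check Q = 2.0710e-05

Direction: reverse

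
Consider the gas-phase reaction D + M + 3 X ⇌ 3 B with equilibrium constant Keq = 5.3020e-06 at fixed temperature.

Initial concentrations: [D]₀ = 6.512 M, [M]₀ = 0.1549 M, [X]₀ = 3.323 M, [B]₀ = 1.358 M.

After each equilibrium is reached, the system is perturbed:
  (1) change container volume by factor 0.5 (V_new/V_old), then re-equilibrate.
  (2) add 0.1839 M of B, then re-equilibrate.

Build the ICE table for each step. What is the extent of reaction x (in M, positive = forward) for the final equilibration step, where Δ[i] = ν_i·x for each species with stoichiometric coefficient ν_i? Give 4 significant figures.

Q₀ = 0.06766 vs Keq = 5.3020e-06 ⇒ Q>K, reverse
Step 1:
                   D          M          X          B
  I            6.512     0.1549      3.323      1.358
  C           0.4109     0.4109      1.233     -1.233
  E            6.923     0.5658      4.556     0.1252
  solve Keq expr → x = -0.4109; check Q = 5.3020e-06
Then change container volume by factor 0.5 (V_new/V_old).
Step 2:
                   D          M          X          B
  I            13.85      1.132      9.112     0.2505
  C         -0.04517   -0.04517    -0.1355     0.1355
  E             13.8      1.086      8.976      0.386
  solve Keq expr → x = 0.04517; check Q = 5.3020e-06
Then add 0.1839 M of B.
Step 3:
                   D          M          X          B
  I             13.8      1.086      8.976     0.5699
  C          0.05646    0.05646     0.1694    -0.1694
  E            13.86      1.143      9.145     0.4005
  solve Keq expr → x = -0.05646; check Q = 5.3020e-06

x = -0.05646 M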